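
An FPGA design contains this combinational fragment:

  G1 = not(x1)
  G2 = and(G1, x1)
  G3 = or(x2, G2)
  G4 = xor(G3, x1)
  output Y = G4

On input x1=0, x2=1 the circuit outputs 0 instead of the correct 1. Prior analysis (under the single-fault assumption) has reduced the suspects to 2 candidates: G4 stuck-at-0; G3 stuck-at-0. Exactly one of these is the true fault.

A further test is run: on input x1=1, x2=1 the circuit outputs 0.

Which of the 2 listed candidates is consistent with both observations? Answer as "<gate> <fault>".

Evaluate each candidate on input x1=1, x2=1:
  G4 stuck-at-0: G1=0, G2=0, G3=1, G4=0 [stuck-at-0] → 0 — matches
  G3 stuck-at-0: G1=0, G2=0, G3=0 [stuck-at-0], G4=1 → 1 — eliminated
Only G4 stuck-at-0 reproduces the observed 0.

G4 stuck-at-0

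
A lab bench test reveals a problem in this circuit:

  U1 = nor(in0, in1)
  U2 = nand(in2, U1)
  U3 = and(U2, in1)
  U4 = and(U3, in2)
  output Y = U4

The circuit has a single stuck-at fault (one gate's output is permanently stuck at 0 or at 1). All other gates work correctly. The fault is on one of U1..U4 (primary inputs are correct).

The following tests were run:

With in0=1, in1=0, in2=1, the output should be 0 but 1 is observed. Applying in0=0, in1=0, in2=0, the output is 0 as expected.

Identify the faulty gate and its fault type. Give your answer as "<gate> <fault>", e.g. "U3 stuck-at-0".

U3 stuck-at-1

Fault-free values for test 1 (in0=1, in1=0, in2=1): U1=0, U2=1, U3=0, U4=0, giving Y=0. Observed 1.
Test 1: faults giving observed 1 are {U3 stuck-at-1, U4 stuck-at-1}.
Test 2 (in0=0, in1=0, in2=0): fault-free U1=1, U2=1, U3=0, U4=0 → 0; observed 0. Eliminates U4 stuck-at-1.
Only U3 stuck-at-1 is consistent with every test.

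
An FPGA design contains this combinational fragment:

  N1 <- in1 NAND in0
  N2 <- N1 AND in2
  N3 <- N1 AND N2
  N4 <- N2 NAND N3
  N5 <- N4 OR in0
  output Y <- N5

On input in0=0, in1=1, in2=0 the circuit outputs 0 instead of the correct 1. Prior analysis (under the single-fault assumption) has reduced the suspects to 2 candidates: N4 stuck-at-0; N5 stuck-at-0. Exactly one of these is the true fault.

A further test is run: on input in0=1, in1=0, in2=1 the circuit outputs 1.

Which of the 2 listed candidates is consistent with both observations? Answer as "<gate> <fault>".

N4 stuck-at-0

Evaluate each candidate on input in0=1, in1=0, in2=1:
  N4 stuck-at-0: N1=1, N2=1, N3=1, N4=0 [stuck-at-0], N5=1 → 1 — matches
  N5 stuck-at-0: N1=1, N2=1, N3=1, N4=0, N5=0 [stuck-at-0] → 0 — eliminated
Only N4 stuck-at-0 reproduces the observed 1.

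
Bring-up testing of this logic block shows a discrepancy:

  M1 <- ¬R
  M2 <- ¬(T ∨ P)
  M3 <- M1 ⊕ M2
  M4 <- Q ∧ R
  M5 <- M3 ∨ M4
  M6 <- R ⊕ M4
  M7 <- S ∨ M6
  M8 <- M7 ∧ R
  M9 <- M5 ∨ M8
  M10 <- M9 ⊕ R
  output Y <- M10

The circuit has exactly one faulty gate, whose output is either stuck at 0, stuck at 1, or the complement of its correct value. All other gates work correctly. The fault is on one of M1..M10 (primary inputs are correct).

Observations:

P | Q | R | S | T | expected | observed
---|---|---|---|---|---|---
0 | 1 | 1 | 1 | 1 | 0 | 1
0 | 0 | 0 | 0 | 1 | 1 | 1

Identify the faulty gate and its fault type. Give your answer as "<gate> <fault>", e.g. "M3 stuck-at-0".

Fault-free values for test 1 (P=0, Q=1, R=1, S=1, T=1): M1=0, M2=0, M3=0, M4=1, M5=1, M6=0, M7=1, M8=1, M9=1, M10=0, giving Y=0. Observed 1.
Test 1: faults giving observed 1 are {M9 stuck-at-0, M9 inverted output, M10 stuck-at-1, M10 inverted output}.
Test 2 (P=0, Q=0, R=0, S=0, T=1): fault-free M1=1, M2=0, M3=1, M4=0, M5=1, M6=0, M7=0, M8=0, M9=1, M10=1 → 1; observed 1. Eliminates M9 stuck-at-0, M9 inverted output, M10 inverted output.
Only M10 stuck-at-1 is consistent with every test.

M10 stuck-at-1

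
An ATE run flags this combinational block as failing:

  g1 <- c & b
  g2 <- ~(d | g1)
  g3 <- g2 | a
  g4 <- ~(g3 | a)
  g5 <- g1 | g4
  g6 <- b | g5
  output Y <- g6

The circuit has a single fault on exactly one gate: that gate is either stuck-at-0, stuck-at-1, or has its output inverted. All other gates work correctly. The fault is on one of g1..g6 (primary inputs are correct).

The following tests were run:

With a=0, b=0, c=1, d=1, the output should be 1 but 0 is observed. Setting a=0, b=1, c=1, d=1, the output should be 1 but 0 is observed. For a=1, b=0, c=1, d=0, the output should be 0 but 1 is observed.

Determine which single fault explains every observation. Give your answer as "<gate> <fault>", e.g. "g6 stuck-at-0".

Fault-free values for test 1 (a=0, b=0, c=1, d=1): g1=0, g2=0, g3=0, g4=1, g5=1, g6=1, giving Y=1. Observed 0.
Test 1: faults giving observed 0 are {g2 stuck-at-1, g2 inverted output, g3 stuck-at-1, g3 inverted output, g4 stuck-at-0, g4 inverted output, g5 stuck-at-0, g5 inverted output, g6 stuck-at-0, g6 inverted output}.
Test 2 (a=0, b=1, c=1, d=1): fault-free g1=1, g2=0, g3=0, g4=1, g5=1, g6=1 → 1; observed 0. Eliminates g2 stuck-at-1, g2 inverted output, g3 stuck-at-1, g3 inverted output, g4 stuck-at-0, g4 inverted output, g5 stuck-at-0, g5 inverted output.
Test 3 (a=1, b=0, c=1, d=0): fault-free g1=0, g2=1, g3=1, g4=0, g5=0, g6=0 → 0; observed 1. Eliminates g6 stuck-at-0.
Only g6 inverted output is consistent with every test.

g6 inverted output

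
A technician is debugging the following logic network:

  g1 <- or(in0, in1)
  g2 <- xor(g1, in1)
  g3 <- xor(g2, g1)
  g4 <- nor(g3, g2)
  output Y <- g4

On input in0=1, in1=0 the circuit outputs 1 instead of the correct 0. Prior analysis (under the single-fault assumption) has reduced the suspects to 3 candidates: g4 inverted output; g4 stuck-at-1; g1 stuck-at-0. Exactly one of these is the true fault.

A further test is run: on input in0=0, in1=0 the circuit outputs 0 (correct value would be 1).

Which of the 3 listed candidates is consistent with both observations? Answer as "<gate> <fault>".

g4 inverted output

Evaluate each candidate on input in0=0, in1=0:
  g4 inverted output: g1=0, g2=0, g3=0, g4=0 [inverted output] → 0 — matches
  g4 stuck-at-1: g1=0, g2=0, g3=0, g4=1 [stuck-at-1] → 1 — eliminated
  g1 stuck-at-0: g1=0 [stuck-at-0], g2=0, g3=0, g4=1 → 1 — eliminated
Only g4 inverted output reproduces the observed 0.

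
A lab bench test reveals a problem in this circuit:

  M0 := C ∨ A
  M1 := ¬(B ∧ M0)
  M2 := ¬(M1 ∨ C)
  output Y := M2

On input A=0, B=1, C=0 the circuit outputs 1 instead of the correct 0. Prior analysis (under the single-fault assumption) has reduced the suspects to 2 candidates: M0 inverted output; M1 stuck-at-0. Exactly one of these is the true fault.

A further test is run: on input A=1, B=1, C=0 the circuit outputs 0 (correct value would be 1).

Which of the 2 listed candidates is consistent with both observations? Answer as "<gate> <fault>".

Evaluate each candidate on input A=1, B=1, C=0:
  M0 inverted output: M0=0 [inverted output], M1=1, M2=0 → 0 — matches
  M1 stuck-at-0: M0=1, M1=0 [stuck-at-0], M2=1 → 1 — eliminated
Only M0 inverted output reproduces the observed 0.

M0 inverted output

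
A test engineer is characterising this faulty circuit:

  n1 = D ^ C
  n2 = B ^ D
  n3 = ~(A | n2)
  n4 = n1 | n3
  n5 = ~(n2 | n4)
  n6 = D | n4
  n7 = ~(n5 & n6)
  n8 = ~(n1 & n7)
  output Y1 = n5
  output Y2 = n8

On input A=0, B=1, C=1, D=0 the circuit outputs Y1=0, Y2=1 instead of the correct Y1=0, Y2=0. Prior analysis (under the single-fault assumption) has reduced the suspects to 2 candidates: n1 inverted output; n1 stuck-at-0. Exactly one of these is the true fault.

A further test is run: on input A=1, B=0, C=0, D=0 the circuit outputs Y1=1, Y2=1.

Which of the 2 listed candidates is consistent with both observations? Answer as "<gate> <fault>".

Evaluate each candidate on input A=1, B=0, C=0, D=0:
  n1 inverted output: n1=1 [inverted output], n2=0, n3=0, n4=1, n5=0, n6=1, n7=1, n8=0 → Y1=0, Y2=0 — eliminated
  n1 stuck-at-0: n1=0 [stuck-at-0], n2=0, n3=0, n4=0, n5=1, n6=0, n7=1, n8=1 → Y1=1, Y2=1 — matches
Only n1 stuck-at-0 reproduces the observed Y1=1, Y2=1.

n1 stuck-at-0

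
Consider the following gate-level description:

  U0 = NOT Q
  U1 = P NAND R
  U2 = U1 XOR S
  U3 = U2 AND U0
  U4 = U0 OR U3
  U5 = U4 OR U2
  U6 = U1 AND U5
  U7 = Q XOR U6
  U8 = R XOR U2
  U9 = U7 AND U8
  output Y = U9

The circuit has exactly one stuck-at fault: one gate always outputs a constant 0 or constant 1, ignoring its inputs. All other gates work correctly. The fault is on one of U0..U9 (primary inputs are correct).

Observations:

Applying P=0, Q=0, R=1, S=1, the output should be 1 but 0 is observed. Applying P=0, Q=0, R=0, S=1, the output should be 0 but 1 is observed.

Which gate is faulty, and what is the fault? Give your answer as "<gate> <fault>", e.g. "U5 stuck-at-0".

Fault-free values for test 1 (P=0, Q=0, R=1, S=1): U0=1, U1=1, U2=0, U3=0, U4=1, U5=1, U6=1, U7=1, U8=1, U9=1, giving Y=1. Observed 0.
Test 1: faults giving observed 0 are {U0 stuck-at-0, U1 stuck-at-0, U2 stuck-at-1, U4 stuck-at-0, U5 stuck-at-0, U6 stuck-at-0, U7 stuck-at-0, U8 stuck-at-0, U9 stuck-at-0}.
Test 2 (P=0, Q=0, R=0, S=1): fault-free U0=1, U1=1, U2=0, U3=0, U4=1, U5=1, U6=1, U7=1, U8=0, U9=0 → 0; observed 1. Eliminates U0 stuck-at-0, U1 stuck-at-0, U4 stuck-at-0, U5 stuck-at-0, U6 stuck-at-0, U7 stuck-at-0, U8 stuck-at-0, U9 stuck-at-0.
Only U2 stuck-at-1 is consistent with every test.

U2 stuck-at-1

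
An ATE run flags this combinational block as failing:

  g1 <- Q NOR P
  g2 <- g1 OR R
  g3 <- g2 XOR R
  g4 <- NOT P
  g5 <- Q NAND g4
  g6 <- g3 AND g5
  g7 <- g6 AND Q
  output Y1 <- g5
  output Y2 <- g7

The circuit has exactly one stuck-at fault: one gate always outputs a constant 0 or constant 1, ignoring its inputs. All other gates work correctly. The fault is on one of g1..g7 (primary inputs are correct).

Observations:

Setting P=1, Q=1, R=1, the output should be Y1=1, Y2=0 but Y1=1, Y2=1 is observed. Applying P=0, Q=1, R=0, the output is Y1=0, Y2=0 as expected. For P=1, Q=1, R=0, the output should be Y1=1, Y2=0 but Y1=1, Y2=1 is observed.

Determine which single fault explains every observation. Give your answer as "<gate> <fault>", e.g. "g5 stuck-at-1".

Fault-free values for test 1 (P=1, Q=1, R=1): g1=0, g2=1, g3=0, g4=0, g5=1, g6=0, g7=0, giving Y1=1, Y2=0. Observed Y1=1, Y2=1.
Test 1: faults giving observed Y1=1, Y2=1 are {g2 stuck-at-0, g3 stuck-at-1, g6 stuck-at-1, g7 stuck-at-1}.
Test 2 (P=0, Q=1, R=0): fault-free g1=0, g2=0, g3=0, g4=1, g5=0, g6=0, g7=0 → Y1=0, Y2=0; observed Y1=0, Y2=0. Eliminates g6 stuck-at-1, g7 stuck-at-1.
Test 3 (P=1, Q=1, R=0): fault-free g1=0, g2=0, g3=0, g4=0, g5=1, g6=0, g7=0 → Y1=1, Y2=0; observed Y1=1, Y2=1. Eliminates g2 stuck-at-0.
Only g3 stuck-at-1 is consistent with every test.

g3 stuck-at-1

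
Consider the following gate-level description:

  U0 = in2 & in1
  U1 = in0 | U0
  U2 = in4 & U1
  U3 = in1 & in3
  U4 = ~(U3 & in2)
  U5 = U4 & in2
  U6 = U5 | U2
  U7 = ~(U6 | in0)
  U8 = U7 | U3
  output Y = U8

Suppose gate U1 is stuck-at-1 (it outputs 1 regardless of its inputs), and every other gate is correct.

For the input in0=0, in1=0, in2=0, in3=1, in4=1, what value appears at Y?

Propagate with U1 forced: U0=0, U1=1 [stuck-at-1], U2=1, U3=0, U4=1, U5=0, U6=1, U7=0, U8=0.
So Y = 0. (Without the fault it would be 1.)

0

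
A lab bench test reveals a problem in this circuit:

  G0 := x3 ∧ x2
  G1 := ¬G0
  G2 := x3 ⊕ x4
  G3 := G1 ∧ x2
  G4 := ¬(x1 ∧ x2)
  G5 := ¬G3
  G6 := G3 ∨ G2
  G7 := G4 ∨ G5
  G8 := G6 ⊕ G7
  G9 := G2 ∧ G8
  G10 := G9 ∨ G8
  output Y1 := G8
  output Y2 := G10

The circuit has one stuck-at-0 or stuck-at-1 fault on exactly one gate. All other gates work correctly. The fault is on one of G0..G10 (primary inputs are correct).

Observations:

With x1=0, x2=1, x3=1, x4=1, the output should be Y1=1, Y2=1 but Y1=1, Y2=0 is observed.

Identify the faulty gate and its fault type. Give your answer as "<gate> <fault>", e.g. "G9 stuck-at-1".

Fault-free values for test 1 (x1=0, x2=1, x3=1, x4=1): G0=1, G1=0, G2=0, G3=0, G4=1, G5=1, G6=0, G7=1, G8=1, G9=0, G10=1, giving Y1=1, Y2=1. Observed Y1=1, Y2=0.
Test 1: faults giving observed Y1=1, Y2=0 are {G10 stuck-at-0}.
Only G10 stuck-at-0 is consistent with every test.

G10 stuck-at-0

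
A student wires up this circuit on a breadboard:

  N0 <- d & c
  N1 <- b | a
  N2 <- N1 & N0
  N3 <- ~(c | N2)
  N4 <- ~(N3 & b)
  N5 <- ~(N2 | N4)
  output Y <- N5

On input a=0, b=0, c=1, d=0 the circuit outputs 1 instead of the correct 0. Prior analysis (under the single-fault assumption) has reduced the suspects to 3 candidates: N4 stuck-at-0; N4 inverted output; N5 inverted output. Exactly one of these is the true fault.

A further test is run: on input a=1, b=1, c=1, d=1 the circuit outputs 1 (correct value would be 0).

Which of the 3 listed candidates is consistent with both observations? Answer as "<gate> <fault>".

Evaluate each candidate on input a=1, b=1, c=1, d=1:
  N4 stuck-at-0: N0=1, N1=1, N2=1, N3=0, N4=0 [stuck-at-0], N5=0 → 0 — eliminated
  N4 inverted output: N0=1, N1=1, N2=1, N3=0, N4=0 [inverted output], N5=0 → 0 — eliminated
  N5 inverted output: N0=1, N1=1, N2=1, N3=0, N4=1, N5=1 [inverted output] → 1 — matches
Only N5 inverted output reproduces the observed 1.

N5 inverted output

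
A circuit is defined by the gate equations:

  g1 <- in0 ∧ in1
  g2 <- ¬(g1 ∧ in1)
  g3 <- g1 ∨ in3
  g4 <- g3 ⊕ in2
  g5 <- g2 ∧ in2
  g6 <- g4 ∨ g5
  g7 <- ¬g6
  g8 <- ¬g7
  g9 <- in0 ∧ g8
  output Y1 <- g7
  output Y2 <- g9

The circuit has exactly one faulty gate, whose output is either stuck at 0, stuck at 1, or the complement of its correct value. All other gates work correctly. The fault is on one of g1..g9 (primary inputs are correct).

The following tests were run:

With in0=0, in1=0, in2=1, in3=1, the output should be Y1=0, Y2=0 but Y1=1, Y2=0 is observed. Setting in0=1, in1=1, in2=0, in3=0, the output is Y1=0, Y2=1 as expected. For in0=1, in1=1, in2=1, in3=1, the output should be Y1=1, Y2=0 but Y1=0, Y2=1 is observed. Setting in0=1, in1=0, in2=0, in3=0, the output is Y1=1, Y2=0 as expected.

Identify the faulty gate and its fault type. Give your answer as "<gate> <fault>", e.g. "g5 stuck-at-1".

g2 inverted output

Fault-free values for test 1 (in0=0, in1=0, in2=1, in3=1): g1=0, g2=1, g3=1, g4=0, g5=1, g6=1, g7=0, g8=1, g9=0, giving Y1=0, Y2=0. Observed Y1=1, Y2=0.
Test 1: faults giving observed Y1=1, Y2=0 are {g2 stuck-at-0, g2 inverted output, g5 stuck-at-0, g5 inverted output, g6 stuck-at-0, g6 inverted output, g7 stuck-at-1, g7 inverted output}.
Test 2 (in0=1, in1=1, in2=0, in3=0): fault-free g1=1, g2=0, g3=1, g4=1, g5=0, g6=1, g7=0, g8=1, g9=1 → Y1=0, Y2=1; observed Y1=0, Y2=1. Eliminates g6 stuck-at-0, g6 inverted output, g7 stuck-at-1, g7 inverted output.
Test 3 (in0=1, in1=1, in2=1, in3=1): fault-free g1=1, g2=0, g3=1, g4=0, g5=0, g6=0, g7=1, g8=0, g9=0 → Y1=1, Y2=0; observed Y1=0, Y2=1. Eliminates g2 stuck-at-0, g5 stuck-at-0.
Test 4 (in0=1, in1=0, in2=0, in3=0): fault-free g1=0, g2=1, g3=0, g4=0, g5=0, g6=0, g7=1, g8=0, g9=0 → Y1=1, Y2=0; observed Y1=1, Y2=0. Eliminates g5 inverted output.
Only g2 inverted output is consistent with every test.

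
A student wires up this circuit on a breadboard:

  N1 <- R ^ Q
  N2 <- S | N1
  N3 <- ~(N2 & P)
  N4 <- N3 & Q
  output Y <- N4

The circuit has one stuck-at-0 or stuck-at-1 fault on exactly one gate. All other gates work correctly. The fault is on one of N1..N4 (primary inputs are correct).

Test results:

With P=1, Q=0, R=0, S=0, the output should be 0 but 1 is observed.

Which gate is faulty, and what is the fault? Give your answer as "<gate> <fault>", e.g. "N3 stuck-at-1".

Fault-free values for test 1 (P=1, Q=0, R=0, S=0): N1=0, N2=0, N3=1, N4=0, giving Y=0. Observed 1.
Test 1: faults giving observed 1 are {N4 stuck-at-1}.
Only N4 stuck-at-1 is consistent with every test.

N4 stuck-at-1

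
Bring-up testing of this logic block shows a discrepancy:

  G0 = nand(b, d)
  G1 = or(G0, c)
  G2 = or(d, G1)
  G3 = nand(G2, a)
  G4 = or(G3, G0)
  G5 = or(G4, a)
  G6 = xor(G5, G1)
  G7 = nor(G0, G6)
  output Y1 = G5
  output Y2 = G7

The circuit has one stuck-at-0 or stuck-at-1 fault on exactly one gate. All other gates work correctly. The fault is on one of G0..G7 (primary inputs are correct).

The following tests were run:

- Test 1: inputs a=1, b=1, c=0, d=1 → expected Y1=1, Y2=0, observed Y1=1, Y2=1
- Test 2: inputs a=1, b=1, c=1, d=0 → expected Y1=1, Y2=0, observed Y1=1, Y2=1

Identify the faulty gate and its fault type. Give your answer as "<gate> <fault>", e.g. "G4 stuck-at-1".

Fault-free values for test 1 (a=1, b=1, c=0, d=1): G0=0, G1=0, G2=1, G3=0, G4=0, G5=1, G6=1, G7=0, giving Y1=1, Y2=0. Observed Y1=1, Y2=1.
Test 1: faults giving observed Y1=1, Y2=1 are {G1 stuck-at-1, G6 stuck-at-0, G7 stuck-at-1}.
Test 2 (a=1, b=1, c=1, d=0): fault-free G0=1, G1=1, G2=1, G3=0, G4=1, G5=1, G6=0, G7=0 → Y1=1, Y2=0; observed Y1=1, Y2=1. Eliminates G1 stuck-at-1, G6 stuck-at-0.
Only G7 stuck-at-1 is consistent with every test.

G7 stuck-at-1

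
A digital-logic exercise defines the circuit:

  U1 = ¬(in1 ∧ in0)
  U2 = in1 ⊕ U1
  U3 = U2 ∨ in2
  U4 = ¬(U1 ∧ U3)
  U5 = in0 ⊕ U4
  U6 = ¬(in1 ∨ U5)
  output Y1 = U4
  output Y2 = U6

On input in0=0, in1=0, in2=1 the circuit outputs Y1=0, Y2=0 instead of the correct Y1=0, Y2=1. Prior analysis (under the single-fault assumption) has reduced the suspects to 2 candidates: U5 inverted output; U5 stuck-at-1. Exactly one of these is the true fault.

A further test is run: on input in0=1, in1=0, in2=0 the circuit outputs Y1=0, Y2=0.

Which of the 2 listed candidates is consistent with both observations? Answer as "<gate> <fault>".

Evaluate each candidate on input in0=1, in1=0, in2=0:
  U5 inverted output: U1=1, U2=1, U3=1, U4=0, U5=0 [inverted output], U6=1 → Y1=0, Y2=1 — eliminated
  U5 stuck-at-1: U1=1, U2=1, U3=1, U4=0, U5=1 [stuck-at-1], U6=0 → Y1=0, Y2=0 — matches
Only U5 stuck-at-1 reproduces the observed Y1=0, Y2=0.

U5 stuck-at-1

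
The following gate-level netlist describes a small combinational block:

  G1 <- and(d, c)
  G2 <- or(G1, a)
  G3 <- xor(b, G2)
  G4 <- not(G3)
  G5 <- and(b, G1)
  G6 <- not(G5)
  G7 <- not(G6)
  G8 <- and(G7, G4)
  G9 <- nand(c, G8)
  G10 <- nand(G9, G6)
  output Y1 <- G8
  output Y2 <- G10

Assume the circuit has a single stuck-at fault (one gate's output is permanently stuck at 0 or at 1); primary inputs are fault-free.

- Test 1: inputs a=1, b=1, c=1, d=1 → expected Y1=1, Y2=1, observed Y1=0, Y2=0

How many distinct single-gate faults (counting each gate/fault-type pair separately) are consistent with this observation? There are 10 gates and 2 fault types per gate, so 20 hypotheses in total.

3

Fault-free: G1=1, G2=1, G3=0, G4=1, G5=1, G6=0, G7=1, G8=1, G9=0, G10=1 → Y1=1, Y2=1. Observed Y1=0, Y2=0.
  G1: stuck-at-0 ✓; others ✗
  G2: none of the 2 fault types match ✗
  G3: none of the 2 fault types match ✗
  G4: none of the 2 fault types match ✗
  G5: stuck-at-0 ✓; others ✗
  G6: stuck-at-1 ✓; others ✗
  G7: none of the 2 fault types match ✗
  G8: none of the 2 fault types match ✗
  G9: none of the 2 fault types match ✗
  G10: none of the 2 fault types match ✗
Consistent faults: {G1 stuck-at-0, G5 stuck-at-0, G6 stuck-at-1} — 3 in all.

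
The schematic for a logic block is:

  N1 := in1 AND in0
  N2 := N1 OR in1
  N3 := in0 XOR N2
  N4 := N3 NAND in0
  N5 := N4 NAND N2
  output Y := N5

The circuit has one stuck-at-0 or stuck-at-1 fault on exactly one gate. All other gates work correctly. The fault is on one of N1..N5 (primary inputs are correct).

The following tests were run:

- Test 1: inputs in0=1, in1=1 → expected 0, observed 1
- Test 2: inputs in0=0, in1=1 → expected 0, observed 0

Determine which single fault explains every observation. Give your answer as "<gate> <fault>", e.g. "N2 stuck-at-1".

N3 stuck-at-1

Fault-free values for test 1 (in0=1, in1=1): N1=1, N2=1, N3=0, N4=1, N5=0, giving Y=0. Observed 1.
Test 1: faults giving observed 1 are {N2 stuck-at-0, N3 stuck-at-1, N4 stuck-at-0, N5 stuck-at-1}.
Test 2 (in0=0, in1=1): fault-free N1=0, N2=1, N3=1, N4=1, N5=0 → 0; observed 0. Eliminates N2 stuck-at-0, N4 stuck-at-0, N5 stuck-at-1.
Only N3 stuck-at-1 is consistent with every test.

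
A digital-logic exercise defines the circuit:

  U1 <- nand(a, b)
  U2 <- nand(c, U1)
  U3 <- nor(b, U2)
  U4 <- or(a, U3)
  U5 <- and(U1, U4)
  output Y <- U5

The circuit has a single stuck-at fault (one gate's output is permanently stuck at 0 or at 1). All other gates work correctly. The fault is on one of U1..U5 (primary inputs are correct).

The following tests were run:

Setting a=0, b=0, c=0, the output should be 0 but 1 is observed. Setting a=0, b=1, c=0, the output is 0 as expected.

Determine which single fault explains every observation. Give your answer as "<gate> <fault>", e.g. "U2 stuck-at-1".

Fault-free values for test 1 (a=0, b=0, c=0): U1=1, U2=1, U3=0, U4=0, U5=0, giving Y=0. Observed 1.
Test 1: faults giving observed 1 are {U2 stuck-at-0, U3 stuck-at-1, U4 stuck-at-1, U5 stuck-at-1}.
Test 2 (a=0, b=1, c=0): fault-free U1=1, U2=1, U3=0, U4=0, U5=0 → 0; observed 0. Eliminates U3 stuck-at-1, U4 stuck-at-1, U5 stuck-at-1.
Only U2 stuck-at-0 is consistent with every test.

U2 stuck-at-0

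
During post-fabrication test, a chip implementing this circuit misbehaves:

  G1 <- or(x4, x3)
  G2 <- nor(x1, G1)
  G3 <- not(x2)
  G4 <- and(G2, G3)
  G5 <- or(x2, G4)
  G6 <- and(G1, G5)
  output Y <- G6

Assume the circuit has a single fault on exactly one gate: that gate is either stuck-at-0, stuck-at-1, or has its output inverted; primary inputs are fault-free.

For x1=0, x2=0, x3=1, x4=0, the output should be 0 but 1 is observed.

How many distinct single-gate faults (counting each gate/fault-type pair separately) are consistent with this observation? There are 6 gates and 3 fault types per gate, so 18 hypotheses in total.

Fault-free: G1=1, G2=0, G3=1, G4=0, G5=0, G6=0 → 0. Observed 1.
  G1: none of the 3 fault types match ✗
  G2: stuck-at-1, inverted output ✓; others ✗
  G3: none of the 3 fault types match ✗
  G4: stuck-at-1, inverted output ✓; others ✗
  G5: stuck-at-1, inverted output ✓; others ✗
  G6: stuck-at-1, inverted output ✓; others ✗
Consistent faults: {G2 stuck-at-1, G2 inverted output, G4 stuck-at-1, G4 inverted output, G5 stuck-at-1, G5 inverted output, G6 stuck-at-1, G6 inverted output} — 8 in all.

8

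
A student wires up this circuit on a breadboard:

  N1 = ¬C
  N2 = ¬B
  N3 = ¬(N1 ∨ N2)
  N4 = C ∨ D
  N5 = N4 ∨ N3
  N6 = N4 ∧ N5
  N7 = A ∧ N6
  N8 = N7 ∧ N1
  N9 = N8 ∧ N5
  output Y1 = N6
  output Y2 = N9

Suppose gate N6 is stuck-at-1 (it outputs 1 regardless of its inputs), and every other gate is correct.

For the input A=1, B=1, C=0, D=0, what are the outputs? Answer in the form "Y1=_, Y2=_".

Propagate with N6 forced: N1=1, N2=0, N3=0, N4=0, N5=0, N6=1 [stuck-at-1], N7=1, N8=1, N9=0.
So the outputs are Y1=1, Y2=0. (Without the fault they would be Y1=0, Y2=0.)

Y1=1, Y2=0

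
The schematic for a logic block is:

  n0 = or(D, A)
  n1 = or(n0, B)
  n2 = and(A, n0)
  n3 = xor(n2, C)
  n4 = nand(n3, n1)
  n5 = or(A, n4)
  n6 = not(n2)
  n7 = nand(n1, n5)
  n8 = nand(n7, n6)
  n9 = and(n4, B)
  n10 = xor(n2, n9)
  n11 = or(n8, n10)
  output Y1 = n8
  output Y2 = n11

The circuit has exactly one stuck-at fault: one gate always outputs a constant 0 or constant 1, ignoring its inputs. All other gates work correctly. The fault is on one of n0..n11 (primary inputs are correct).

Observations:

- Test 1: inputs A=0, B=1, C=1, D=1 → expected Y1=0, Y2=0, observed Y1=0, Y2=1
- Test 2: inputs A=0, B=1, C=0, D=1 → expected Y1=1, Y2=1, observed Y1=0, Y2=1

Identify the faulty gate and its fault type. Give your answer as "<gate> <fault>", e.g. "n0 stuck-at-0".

Fault-free values for test 1 (A=0, B=1, C=1, D=1): n0=1, n1=1, n2=0, n3=1, n4=0, n5=0, n6=1, n7=1, n8=0, n9=0, n10=0, n11=0, giving Y1=0, Y2=0. Observed Y1=0, Y2=1.
Test 1: faults giving observed Y1=0, Y2=1 are {n1 stuck-at-0, n9 stuck-at-1, n10 stuck-at-1, n11 stuck-at-1}.
Test 2 (A=0, B=1, C=0, D=1): fault-free n0=1, n1=1, n2=0, n3=0, n4=1, n5=1, n6=1, n7=0, n8=1, n9=1, n10=1, n11=1 → Y1=1, Y2=1; observed Y1=0, Y2=1. Eliminates n9 stuck-at-1, n10 stuck-at-1, n11 stuck-at-1.
Only n1 stuck-at-0 is consistent with every test.

n1 stuck-at-0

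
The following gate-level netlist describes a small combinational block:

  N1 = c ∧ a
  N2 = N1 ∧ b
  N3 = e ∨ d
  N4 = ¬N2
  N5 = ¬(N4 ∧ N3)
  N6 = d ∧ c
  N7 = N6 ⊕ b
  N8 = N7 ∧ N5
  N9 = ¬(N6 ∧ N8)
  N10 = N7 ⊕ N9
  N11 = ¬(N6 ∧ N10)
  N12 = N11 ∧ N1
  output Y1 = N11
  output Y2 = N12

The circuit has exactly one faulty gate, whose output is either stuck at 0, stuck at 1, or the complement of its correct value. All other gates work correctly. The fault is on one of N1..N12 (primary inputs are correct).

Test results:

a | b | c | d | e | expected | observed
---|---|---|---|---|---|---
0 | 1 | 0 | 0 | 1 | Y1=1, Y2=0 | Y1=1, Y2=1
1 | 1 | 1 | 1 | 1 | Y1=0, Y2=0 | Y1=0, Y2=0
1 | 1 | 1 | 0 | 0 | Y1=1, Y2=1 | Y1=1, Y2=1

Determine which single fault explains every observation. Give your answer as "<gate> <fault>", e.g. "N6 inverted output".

Fault-free values for test 1 (a=0, b=1, c=0, d=0, e=1): N1=0, N2=0, N3=1, N4=1, N5=0, N6=0, N7=1, N8=0, N9=1, N10=0, N11=1, N12=0, giving Y1=1, Y2=0. Observed Y1=1, Y2=1.
Test 1: faults giving observed Y1=1, Y2=1 are {N1 stuck-at-1, N1 inverted output, N12 stuck-at-1, N12 inverted output}.
Test 2 (a=1, b=1, c=1, d=1, e=1): fault-free N1=1, N2=1, N3=1, N4=0, N5=1, N6=1, N7=0, N8=0, N9=1, N10=1, N11=0, N12=0 → Y1=0, Y2=0; observed Y1=0, Y2=0. Eliminates N12 stuck-at-1, N12 inverted output.
Test 3 (a=1, b=1, c=1, d=0, e=0): fault-free N1=1, N2=1, N3=0, N4=0, N5=1, N6=0, N7=1, N8=1, N9=1, N10=0, N11=1, N12=1 → Y1=1, Y2=1; observed Y1=1, Y2=1. Eliminates N1 inverted output.
Only N1 stuck-at-1 is consistent with every test.

N1 stuck-at-1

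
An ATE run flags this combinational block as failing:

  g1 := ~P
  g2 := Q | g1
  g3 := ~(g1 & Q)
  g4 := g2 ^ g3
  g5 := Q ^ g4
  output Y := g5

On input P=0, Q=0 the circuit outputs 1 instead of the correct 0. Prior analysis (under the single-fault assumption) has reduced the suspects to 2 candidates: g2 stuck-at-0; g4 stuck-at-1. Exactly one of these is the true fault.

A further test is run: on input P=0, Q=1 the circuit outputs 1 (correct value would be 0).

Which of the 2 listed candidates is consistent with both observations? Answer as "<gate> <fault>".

g2 stuck-at-0

Evaluate each candidate on input P=0, Q=1:
  g2 stuck-at-0: g1=1, g2=0 [stuck-at-0], g3=0, g4=0, g5=1 → 1 — matches
  g4 stuck-at-1: g1=1, g2=1, g3=0, g4=1 [stuck-at-1], g5=0 → 0 — eliminated
Only g2 stuck-at-0 reproduces the observed 1.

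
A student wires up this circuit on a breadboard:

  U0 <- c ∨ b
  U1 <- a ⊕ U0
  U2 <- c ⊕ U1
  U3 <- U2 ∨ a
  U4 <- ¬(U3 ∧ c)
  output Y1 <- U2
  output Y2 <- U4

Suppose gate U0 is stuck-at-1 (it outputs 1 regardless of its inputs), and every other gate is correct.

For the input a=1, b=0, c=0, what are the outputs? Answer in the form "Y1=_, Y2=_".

Propagate with U0 forced: U0=1 [stuck-at-1], U1=0, U2=0, U3=1, U4=1.
So the outputs are Y1=0, Y2=1. (Without the fault they would be Y1=1, Y2=1.)

Y1=0, Y2=1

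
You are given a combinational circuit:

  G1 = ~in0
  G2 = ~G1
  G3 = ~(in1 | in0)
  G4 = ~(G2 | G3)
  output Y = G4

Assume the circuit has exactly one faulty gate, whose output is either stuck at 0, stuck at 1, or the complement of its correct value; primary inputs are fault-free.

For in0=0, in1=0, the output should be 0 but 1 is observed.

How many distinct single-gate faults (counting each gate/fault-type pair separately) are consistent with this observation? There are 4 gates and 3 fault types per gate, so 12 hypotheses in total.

4

Fault-free: G1=1, G2=0, G3=1, G4=0 → 0. Observed 1.
  G1 stuck-at-0: output 0 ✗
  G1 stuck-at-1: output 0 ✗
  G1 inverted output: output 0 ✗
  G2 stuck-at-0: output 0 ✗
  G2 stuck-at-1: output 0 ✗
  G2 inverted output: output 0 ✗
  G3 stuck-at-0: output 1 ✓
  G3 stuck-at-1: output 0 ✗
  G3 inverted output: output 1 ✓
  G4 stuck-at-0: output 0 ✗
  G4 stuck-at-1: output 1 ✓
  G4 inverted output: output 1 ✓
Consistent faults: {G3 stuck-at-0, G3 inverted output, G4 stuck-at-1, G4 inverted output} — 4 in all.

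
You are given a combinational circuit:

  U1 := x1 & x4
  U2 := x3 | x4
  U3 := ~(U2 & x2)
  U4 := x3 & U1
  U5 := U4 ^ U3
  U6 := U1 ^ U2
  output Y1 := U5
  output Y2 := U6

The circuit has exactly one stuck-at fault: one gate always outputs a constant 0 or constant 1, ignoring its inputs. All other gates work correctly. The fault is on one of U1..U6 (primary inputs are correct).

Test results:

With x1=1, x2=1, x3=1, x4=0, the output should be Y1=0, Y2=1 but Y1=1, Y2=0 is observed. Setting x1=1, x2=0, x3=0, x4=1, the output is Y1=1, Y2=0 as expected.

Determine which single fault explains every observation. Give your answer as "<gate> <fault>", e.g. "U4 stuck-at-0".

Fault-free values for test 1 (x1=1, x2=1, x3=1, x4=0): U1=0, U2=1, U3=0, U4=0, U5=0, U6=1, giving Y1=0, Y2=1. Observed Y1=1, Y2=0.
Test 1: faults giving observed Y1=1, Y2=0 are {U1 stuck-at-1, U2 stuck-at-0}.
Test 2 (x1=1, x2=0, x3=0, x4=1): fault-free U1=1, U2=1, U3=1, U4=0, U5=1, U6=0 → Y1=1, Y2=0; observed Y1=1, Y2=0. Eliminates U2 stuck-at-0.
Only U1 stuck-at-1 is consistent with every test.

U1 stuck-at-1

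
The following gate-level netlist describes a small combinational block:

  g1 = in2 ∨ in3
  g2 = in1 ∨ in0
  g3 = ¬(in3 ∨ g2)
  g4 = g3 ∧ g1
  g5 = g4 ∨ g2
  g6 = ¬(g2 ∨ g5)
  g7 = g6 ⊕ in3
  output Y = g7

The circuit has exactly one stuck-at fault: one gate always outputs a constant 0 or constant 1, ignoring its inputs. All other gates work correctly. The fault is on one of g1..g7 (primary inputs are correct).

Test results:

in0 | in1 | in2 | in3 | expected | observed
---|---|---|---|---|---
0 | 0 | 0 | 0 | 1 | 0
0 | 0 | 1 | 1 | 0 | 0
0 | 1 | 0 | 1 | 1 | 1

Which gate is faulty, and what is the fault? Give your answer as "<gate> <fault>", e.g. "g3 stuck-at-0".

Fault-free values for test 1 (in0=0, in1=0, in2=0, in3=0): g1=0, g2=0, g3=1, g4=0, g5=0, g6=1, g7=1, giving Y=1. Observed 0.
Test 1: faults giving observed 0 are {g1 stuck-at-1, g2 stuck-at-1, g4 stuck-at-1, g5 stuck-at-1, g6 stuck-at-0, g7 stuck-at-0}.
Test 2 (in0=0, in1=0, in2=1, in3=1): fault-free g1=1, g2=0, g3=0, g4=0, g5=0, g6=1, g7=0 → 0; observed 0. Eliminates g2 stuck-at-1, g4 stuck-at-1, g5 stuck-at-1, g6 stuck-at-0.
Test 3 (in0=0, in1=1, in2=0, in3=1): fault-free g1=1, g2=1, g3=0, g4=0, g5=1, g6=0, g7=1 → 1; observed 1. Eliminates g7 stuck-at-0.
Only g1 stuck-at-1 is consistent with every test.

g1 stuck-at-1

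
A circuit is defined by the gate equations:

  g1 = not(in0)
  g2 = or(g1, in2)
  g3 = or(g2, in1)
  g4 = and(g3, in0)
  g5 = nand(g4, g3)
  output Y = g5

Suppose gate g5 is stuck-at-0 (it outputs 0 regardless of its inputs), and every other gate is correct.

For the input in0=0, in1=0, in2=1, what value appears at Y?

Propagate with g5 forced: g1=1, g2=1, g3=1, g4=0, g5=0 [stuck-at-0].
So Y = 0. (Without the fault it would be 1.)

0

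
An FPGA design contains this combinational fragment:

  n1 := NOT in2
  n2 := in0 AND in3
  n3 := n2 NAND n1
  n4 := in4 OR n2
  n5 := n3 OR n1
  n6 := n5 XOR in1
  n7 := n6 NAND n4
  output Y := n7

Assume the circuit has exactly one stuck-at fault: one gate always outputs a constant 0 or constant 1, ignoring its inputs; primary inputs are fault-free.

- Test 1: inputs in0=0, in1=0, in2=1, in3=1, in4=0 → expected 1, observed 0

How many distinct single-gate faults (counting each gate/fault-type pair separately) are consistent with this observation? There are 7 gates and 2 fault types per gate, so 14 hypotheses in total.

Fault-free: n1=0, n2=0, n3=1, n4=0, n5=1, n6=1, n7=1 → 1. Observed 0.
  n1 stuck-at-0: output 1 ✗
  n1 stuck-at-1: output 1 ✗
  n2 stuck-at-0: output 1 ✗
  n2 stuck-at-1: output 0 ✓
  n3 stuck-at-0: output 1 ✗
  n3 stuck-at-1: output 1 ✗
  n4 stuck-at-0: output 1 ✗
  n4 stuck-at-1: output 0 ✓
  n5 stuck-at-0: output 1 ✗
  n5 stuck-at-1: output 1 ✗
  n6 stuck-at-0: output 1 ✗
  n6 stuck-at-1: output 1 ✗
  n7 stuck-at-0: output 0 ✓
  n7 stuck-at-1: output 1 ✗
Consistent faults: {n2 stuck-at-1, n4 stuck-at-1, n7 stuck-at-0} — 3 in all.

3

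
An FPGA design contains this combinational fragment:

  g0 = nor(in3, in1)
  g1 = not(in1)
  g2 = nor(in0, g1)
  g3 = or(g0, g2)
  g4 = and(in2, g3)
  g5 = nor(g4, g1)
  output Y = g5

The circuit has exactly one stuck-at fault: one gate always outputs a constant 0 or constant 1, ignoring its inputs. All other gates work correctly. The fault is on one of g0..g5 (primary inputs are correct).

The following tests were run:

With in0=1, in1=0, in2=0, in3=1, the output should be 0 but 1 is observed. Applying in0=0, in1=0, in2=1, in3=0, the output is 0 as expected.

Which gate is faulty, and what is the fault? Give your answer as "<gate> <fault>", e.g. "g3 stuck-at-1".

g1 stuck-at-0

Fault-free values for test 1 (in0=1, in1=0, in2=0, in3=1): g0=0, g1=1, g2=0, g3=0, g4=0, g5=0, giving Y=0. Observed 1.
Test 1: faults giving observed 1 are {g1 stuck-at-0, g5 stuck-at-1}.
Test 2 (in0=0, in1=0, in2=1, in3=0): fault-free g0=1, g1=1, g2=0, g3=1, g4=1, g5=0 → 0; observed 0. Eliminates g5 stuck-at-1.
Only g1 stuck-at-0 is consistent with every test.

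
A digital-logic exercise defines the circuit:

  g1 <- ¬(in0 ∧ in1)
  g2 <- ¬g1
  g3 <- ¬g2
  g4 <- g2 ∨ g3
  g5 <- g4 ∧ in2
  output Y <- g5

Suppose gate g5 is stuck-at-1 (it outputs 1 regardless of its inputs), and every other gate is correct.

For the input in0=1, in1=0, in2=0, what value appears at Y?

Propagate with g5 forced: g1=1, g2=0, g3=1, g4=1, g5=1 [stuck-at-1].
So Y = 1. (Without the fault it would be 0.)

1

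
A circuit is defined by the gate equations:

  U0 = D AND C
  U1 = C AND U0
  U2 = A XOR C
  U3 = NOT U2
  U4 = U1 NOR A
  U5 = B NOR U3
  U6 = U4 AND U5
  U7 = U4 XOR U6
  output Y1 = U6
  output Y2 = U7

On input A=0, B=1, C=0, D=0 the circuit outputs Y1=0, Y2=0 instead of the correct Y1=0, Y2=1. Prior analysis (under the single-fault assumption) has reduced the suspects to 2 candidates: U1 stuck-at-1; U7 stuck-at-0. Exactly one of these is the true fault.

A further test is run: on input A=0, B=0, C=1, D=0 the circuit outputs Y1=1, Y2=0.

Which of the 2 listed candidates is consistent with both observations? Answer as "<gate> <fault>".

Evaluate each candidate on input A=0, B=0, C=1, D=0:
  U1 stuck-at-1: U0=0, U1=1 [stuck-at-1], U2=1, U3=0, U4=0, U5=1, U6=0, U7=0 → Y1=0, Y2=0 — eliminated
  U7 stuck-at-0: U0=0, U1=0, U2=1, U3=0, U4=1, U5=1, U6=1, U7=0 [stuck-at-0] → Y1=1, Y2=0 — matches
Only U7 stuck-at-0 reproduces the observed Y1=1, Y2=0.

U7 stuck-at-0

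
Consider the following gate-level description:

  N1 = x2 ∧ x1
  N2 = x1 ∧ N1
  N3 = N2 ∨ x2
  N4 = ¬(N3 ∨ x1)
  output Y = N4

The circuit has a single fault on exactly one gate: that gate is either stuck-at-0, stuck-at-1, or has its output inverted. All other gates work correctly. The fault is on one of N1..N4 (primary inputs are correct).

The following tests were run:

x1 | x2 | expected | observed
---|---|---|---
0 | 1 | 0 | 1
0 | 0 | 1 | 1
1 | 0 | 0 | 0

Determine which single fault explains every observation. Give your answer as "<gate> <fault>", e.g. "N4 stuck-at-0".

N3 stuck-at-0

Fault-free values for test 1 (x1=0, x2=1): N1=0, N2=0, N3=1, N4=0, giving Y=0. Observed 1.
Test 1: faults giving observed 1 are {N3 stuck-at-0, N3 inverted output, N4 stuck-at-1, N4 inverted output}.
Test 2 (x1=0, x2=0): fault-free N1=0, N2=0, N3=0, N4=1 → 1; observed 1. Eliminates N3 inverted output, N4 inverted output.
Test 3 (x1=1, x2=0): fault-free N1=0, N2=0, N3=0, N4=0 → 0; observed 0. Eliminates N4 stuck-at-1.
Only N3 stuck-at-0 is consistent with every test.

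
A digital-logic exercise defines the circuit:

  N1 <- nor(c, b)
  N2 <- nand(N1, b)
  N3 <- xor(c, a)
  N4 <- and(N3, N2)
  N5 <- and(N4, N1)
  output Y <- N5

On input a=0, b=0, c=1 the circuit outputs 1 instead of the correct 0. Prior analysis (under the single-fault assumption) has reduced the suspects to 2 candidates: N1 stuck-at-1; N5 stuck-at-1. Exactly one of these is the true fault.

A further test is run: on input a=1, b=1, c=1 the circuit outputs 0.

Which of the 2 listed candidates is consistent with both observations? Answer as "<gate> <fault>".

Evaluate each candidate on input a=1, b=1, c=1:
  N1 stuck-at-1: N1=1 [stuck-at-1], N2=0, N3=0, N4=0, N5=0 → 0 — matches
  N5 stuck-at-1: N1=0, N2=1, N3=0, N4=0, N5=1 [stuck-at-1] → 1 — eliminated
Only N1 stuck-at-1 reproduces the observed 0.

N1 stuck-at-1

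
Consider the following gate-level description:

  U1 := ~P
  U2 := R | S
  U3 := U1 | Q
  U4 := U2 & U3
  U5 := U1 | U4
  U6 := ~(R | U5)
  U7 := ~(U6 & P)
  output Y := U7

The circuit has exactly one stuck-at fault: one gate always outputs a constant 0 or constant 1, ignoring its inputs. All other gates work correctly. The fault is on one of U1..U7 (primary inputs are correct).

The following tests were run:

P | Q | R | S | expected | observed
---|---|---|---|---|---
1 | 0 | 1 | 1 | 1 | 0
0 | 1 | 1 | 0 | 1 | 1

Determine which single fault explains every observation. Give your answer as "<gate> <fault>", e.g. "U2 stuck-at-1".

U6 stuck-at-1

Fault-free values for test 1 (P=1, Q=0, R=1, S=1): U1=0, U2=1, U3=0, U4=0, U5=0, U6=0, U7=1, giving Y=1. Observed 0.
Test 1: faults giving observed 0 are {U6 stuck-at-1, U7 stuck-at-0}.
Test 2 (P=0, Q=1, R=1, S=0): fault-free U1=1, U2=1, U3=1, U4=1, U5=1, U6=0, U7=1 → 1; observed 1. Eliminates U7 stuck-at-0.
Only U6 stuck-at-1 is consistent with every test.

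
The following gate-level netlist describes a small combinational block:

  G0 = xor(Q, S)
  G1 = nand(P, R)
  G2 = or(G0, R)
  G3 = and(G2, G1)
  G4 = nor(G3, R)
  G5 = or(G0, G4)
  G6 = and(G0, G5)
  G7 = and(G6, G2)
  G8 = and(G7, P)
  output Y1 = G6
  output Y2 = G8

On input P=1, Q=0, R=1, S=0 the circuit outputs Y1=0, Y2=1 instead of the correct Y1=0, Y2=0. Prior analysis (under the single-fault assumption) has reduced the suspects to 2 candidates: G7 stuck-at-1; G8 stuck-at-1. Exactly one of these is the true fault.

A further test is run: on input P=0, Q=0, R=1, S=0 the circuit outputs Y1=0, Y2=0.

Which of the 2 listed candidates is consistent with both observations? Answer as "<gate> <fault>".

G7 stuck-at-1

Evaluate each candidate on input P=0, Q=0, R=1, S=0:
  G7 stuck-at-1: G0=0, G1=1, G2=1, G3=1, G4=0, G5=0, G6=0, G7=1 [stuck-at-1], G8=0 → Y1=0, Y2=0 — matches
  G8 stuck-at-1: G0=0, G1=1, G2=1, G3=1, G4=0, G5=0, G6=0, G7=0, G8=1 [stuck-at-1] → Y1=0, Y2=1 — eliminated
Only G7 stuck-at-1 reproduces the observed Y1=0, Y2=0.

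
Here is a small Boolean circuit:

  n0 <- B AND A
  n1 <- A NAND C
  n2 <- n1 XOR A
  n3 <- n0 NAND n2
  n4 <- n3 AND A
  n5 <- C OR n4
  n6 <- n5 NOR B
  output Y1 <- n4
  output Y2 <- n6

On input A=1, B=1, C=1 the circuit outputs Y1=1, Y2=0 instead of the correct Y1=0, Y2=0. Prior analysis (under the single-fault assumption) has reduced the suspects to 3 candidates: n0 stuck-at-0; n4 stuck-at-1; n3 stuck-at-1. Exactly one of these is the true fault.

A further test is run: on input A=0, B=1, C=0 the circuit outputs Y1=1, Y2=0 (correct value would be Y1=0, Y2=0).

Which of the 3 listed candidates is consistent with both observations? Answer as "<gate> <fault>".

Evaluate each candidate on input A=0, B=1, C=0:
  n0 stuck-at-0: n0=0 [stuck-at-0], n1=1, n2=1, n3=1, n4=0, n5=0, n6=0 → Y1=0, Y2=0 — eliminated
  n4 stuck-at-1: n0=0, n1=1, n2=1, n3=1, n4=1 [stuck-at-1], n5=1, n6=0 → Y1=1, Y2=0 — matches
  n3 stuck-at-1: n0=0, n1=1, n2=1, n3=1 [stuck-at-1], n4=0, n5=0, n6=0 → Y1=0, Y2=0 — eliminated
Only n4 stuck-at-1 reproduces the observed Y1=1, Y2=0.

n4 stuck-at-1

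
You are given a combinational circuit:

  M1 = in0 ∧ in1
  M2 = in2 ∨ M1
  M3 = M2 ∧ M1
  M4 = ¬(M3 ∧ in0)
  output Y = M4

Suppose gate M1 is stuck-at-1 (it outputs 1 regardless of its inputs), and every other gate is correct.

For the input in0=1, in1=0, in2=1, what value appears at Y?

Propagate with M1 forced: M1=1 [stuck-at-1], M2=1, M3=1, M4=0.
So Y = 0. (Without the fault it would be 1.)

0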